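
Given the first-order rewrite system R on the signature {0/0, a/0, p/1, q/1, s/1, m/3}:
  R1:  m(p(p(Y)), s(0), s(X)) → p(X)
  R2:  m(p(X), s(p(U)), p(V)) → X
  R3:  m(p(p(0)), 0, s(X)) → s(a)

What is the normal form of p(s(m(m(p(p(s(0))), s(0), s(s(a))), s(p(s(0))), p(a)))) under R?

1. p(s(m(m(p(p(s(0))), s(0), s(s(a))), s(p(s(0))), p(a))))  →  p(s(m(p(s(a)), s(p(s(0))), p(a))))   [R1 at 1.1.1]
2. p(s(m(p(s(a)), s(p(s(0))), p(a))))  →  p(s(s(a)))   [R2 at 1.1]

p(s(s(a)))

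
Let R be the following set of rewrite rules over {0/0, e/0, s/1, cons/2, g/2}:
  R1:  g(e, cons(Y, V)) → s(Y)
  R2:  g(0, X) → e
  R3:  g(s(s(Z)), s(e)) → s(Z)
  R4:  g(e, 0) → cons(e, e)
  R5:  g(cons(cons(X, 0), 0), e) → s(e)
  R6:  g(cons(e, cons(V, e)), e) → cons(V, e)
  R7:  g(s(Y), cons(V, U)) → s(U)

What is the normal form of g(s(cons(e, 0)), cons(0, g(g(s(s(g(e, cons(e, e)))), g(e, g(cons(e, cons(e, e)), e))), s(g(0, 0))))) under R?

s(s(e))

1. g(s(cons(e, 0)), cons(0, g(g(s(s(g(e, cons(e, e)))), g(e, g(cons(e, cons(e, e)), e))), s(g(0, 0)))))  →  s(g(g(s(s(g(e, cons(e, e)))), g(e, g(cons(e, cons(e, e)), e))), s(g(0, 0))))   [R7 at ε]
2. s(g(g(s(s(g(e, cons(e, e)))), g(e, g(cons(e, cons(e, e)), e))), s(g(0, 0))))  →  s(g(g(s(s(s(e))), g(e, g(cons(e, cons(e, e)), e))), s(g(0, 0))))   [R1 at 1.1.1.1.1]
3. s(g(g(s(s(s(e))), g(e, g(cons(e, cons(e, e)), e))), s(g(0, 0))))  →  s(g(g(s(s(s(e))), g(e, cons(e, e))), s(g(0, 0))))   [R6 at 1.1.2.2]
4. s(g(g(s(s(s(e))), g(e, cons(e, e))), s(g(0, 0))))  →  s(g(g(s(s(s(e))), s(e)), s(g(0, 0))))   [R1 at 1.1.2]
5. s(g(g(s(s(s(e))), s(e)), s(g(0, 0))))  →  s(g(s(s(e)), s(g(0, 0))))   [R3 at 1.1]
6. s(g(s(s(e)), s(g(0, 0))))  →  s(g(s(s(e)), s(e)))   [R2 at 1.2.1]
7. s(g(s(s(e)), s(e)))  →  s(s(e))   [R3 at 1]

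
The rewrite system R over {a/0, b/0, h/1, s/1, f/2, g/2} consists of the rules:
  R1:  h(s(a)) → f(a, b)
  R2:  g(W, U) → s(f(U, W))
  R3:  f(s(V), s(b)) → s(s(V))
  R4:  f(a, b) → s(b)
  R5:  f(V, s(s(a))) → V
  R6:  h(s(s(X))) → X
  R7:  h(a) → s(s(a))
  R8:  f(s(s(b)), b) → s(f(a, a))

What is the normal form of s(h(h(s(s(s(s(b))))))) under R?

s(b)

1. s(h(h(s(s(s(s(b)))))))  →  s(h(s(s(b))))   [R6 at 1.1]
2. s(h(s(s(b))))  →  s(b)   [R6 at 1]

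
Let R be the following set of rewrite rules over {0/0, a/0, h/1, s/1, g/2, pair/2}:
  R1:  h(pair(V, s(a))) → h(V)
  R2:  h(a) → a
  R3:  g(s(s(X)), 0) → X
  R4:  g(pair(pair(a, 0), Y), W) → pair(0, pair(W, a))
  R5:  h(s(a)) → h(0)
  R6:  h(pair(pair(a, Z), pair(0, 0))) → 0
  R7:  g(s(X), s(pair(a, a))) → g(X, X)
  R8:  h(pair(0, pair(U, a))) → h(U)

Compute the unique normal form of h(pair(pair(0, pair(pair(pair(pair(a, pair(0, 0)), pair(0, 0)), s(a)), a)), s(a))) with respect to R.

0

1. h(pair(pair(0, pair(pair(pair(pair(a, pair(0, 0)), pair(0, 0)), s(a)), a)), s(a)))  →  h(pair(0, pair(pair(pair(pair(a, pair(0, 0)), pair(0, 0)), s(a)), a)))   [R1 at ε]
2. h(pair(0, pair(pair(pair(pair(a, pair(0, 0)), pair(0, 0)), s(a)), a)))  →  h(pair(pair(pair(a, pair(0, 0)), pair(0, 0)), s(a)))   [R8 at ε]
3. h(pair(pair(pair(a, pair(0, 0)), pair(0, 0)), s(a)))  →  h(pair(pair(a, pair(0, 0)), pair(0, 0)))   [R1 at ε]
4. h(pair(pair(a, pair(0, 0)), pair(0, 0)))  →  0   [R6 at ε]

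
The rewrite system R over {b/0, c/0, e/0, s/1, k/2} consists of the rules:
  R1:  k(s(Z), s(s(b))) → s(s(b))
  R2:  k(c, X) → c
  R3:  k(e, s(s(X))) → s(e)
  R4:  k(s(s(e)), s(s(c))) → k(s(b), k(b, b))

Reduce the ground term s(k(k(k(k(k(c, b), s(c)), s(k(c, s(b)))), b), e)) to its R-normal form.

s(c)

1. s(k(k(k(k(k(c, b), s(c)), s(k(c, s(b)))), b), e))  →  s(k(k(k(k(c, s(c)), s(k(c, s(b)))), b), e))   [R2 at 1.1.1.1.1]
2. s(k(k(k(k(c, s(c)), s(k(c, s(b)))), b), e))  →  s(k(k(k(c, s(k(c, s(b)))), b), e))   [R2 at 1.1.1.1]
3. s(k(k(k(c, s(k(c, s(b)))), b), e))  →  s(k(k(c, b), e))   [R2 at 1.1.1]
4. s(k(k(c, b), e))  →  s(k(c, e))   [R2 at 1.1]
5. s(k(c, e))  →  s(c)   [R2 at 1]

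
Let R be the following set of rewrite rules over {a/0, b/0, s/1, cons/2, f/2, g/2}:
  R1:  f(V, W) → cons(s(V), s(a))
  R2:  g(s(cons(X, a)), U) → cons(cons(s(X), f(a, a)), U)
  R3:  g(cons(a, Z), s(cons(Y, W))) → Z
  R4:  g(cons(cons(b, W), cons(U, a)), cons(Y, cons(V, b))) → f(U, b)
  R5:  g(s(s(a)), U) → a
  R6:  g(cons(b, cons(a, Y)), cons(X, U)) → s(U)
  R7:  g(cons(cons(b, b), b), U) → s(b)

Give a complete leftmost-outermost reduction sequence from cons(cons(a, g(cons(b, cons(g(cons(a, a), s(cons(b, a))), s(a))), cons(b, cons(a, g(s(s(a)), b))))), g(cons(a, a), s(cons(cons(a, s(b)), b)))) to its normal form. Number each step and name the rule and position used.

cons(cons(a, s(cons(a, a))), a)

1. cons(cons(a, g(cons(b, cons(g(cons(a, a), s(cons(b, a))), s(a))), cons(b, cons(a, g(s(s(a)), b))))), g(cons(a, a), s(cons(cons(a, s(b)), b))))  →  cons(cons(a, g(cons(b, cons(a, s(a))), cons(b, cons(a, g(s(s(a)), b))))), g(cons(a, a), s(cons(cons(a, s(b)), b))))   [R3 at 1.2.1.2.1]
2. cons(cons(a, g(cons(b, cons(a, s(a))), cons(b, cons(a, g(s(s(a)), b))))), g(cons(a, a), s(cons(cons(a, s(b)), b))))  →  cons(cons(a, s(cons(a, g(s(s(a)), b)))), g(cons(a, a), s(cons(cons(a, s(b)), b))))   [R6 at 1.2]
3. cons(cons(a, s(cons(a, g(s(s(a)), b)))), g(cons(a, a), s(cons(cons(a, s(b)), b))))  →  cons(cons(a, s(cons(a, a))), g(cons(a, a), s(cons(cons(a, s(b)), b))))   [R5 at 1.2.1.2]
4. cons(cons(a, s(cons(a, a))), g(cons(a, a), s(cons(cons(a, s(b)), b))))  →  cons(cons(a, s(cons(a, a))), a)   [R3 at 2]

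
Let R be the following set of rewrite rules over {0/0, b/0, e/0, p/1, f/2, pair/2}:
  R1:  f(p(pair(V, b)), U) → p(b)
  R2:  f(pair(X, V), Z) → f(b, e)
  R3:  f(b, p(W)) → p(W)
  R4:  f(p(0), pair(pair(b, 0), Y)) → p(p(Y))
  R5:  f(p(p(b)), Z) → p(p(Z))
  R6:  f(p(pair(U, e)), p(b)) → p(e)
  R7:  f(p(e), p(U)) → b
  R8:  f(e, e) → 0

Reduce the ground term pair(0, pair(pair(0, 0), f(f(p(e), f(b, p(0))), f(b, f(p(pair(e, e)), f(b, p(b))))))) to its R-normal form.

1. pair(0, pair(pair(0, 0), f(f(p(e), f(b, p(0))), f(b, f(p(pair(e, e)), f(b, p(b)))))))  →  pair(0, pair(pair(0, 0), f(f(p(e), p(0)), f(b, f(p(pair(e, e)), f(b, p(b)))))))   [R3 at 2.2.1.2]
2. pair(0, pair(pair(0, 0), f(f(p(e), p(0)), f(b, f(p(pair(e, e)), f(b, p(b)))))))  →  pair(0, pair(pair(0, 0), f(b, f(b, f(p(pair(e, e)), f(b, p(b)))))))   [R7 at 2.2.1]
3. pair(0, pair(pair(0, 0), f(b, f(b, f(p(pair(e, e)), f(b, p(b)))))))  →  pair(0, pair(pair(0, 0), f(b, f(b, f(p(pair(e, e)), p(b))))))   [R3 at 2.2.2.2.2]
4. pair(0, pair(pair(0, 0), f(b, f(b, f(p(pair(e, e)), p(b))))))  →  pair(0, pair(pair(0, 0), f(b, f(b, p(e)))))   [R6 at 2.2.2.2]
5. pair(0, pair(pair(0, 0), f(b, f(b, p(e)))))  →  pair(0, pair(pair(0, 0), f(b, p(e))))   [R3 at 2.2.2]
6. pair(0, pair(pair(0, 0), f(b, p(e))))  →  pair(0, pair(pair(0, 0), p(e)))   [R3 at 2.2]

pair(0, pair(pair(0, 0), p(e)))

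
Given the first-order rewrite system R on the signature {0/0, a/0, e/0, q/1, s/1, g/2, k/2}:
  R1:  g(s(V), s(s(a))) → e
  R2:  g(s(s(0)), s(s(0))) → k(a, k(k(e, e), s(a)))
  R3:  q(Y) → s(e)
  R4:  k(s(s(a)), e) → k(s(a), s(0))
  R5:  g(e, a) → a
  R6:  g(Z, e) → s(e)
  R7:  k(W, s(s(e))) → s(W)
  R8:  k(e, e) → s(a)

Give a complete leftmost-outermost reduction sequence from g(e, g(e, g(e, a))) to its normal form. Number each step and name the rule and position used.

1. g(e, g(e, g(e, a)))  →  g(e, g(e, a))   [R5 at 2.2]
2. g(e, g(e, a))  →  g(e, a)   [R5 at 2]
3. g(e, a)  →  a   [R5 at ε]

a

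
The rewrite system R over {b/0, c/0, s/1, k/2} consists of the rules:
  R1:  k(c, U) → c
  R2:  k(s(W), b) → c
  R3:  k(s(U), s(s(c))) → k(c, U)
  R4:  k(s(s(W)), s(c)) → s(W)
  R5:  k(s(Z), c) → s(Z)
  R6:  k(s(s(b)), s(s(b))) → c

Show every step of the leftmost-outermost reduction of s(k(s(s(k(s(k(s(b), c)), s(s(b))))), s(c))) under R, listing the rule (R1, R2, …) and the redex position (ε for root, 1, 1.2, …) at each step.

1. s(k(s(s(k(s(k(s(b), c)), s(s(b))))), s(c)))  →  s(s(k(s(k(s(b), c)), s(s(b)))))   [R4 at 1]
2. s(s(k(s(k(s(b), c)), s(s(b)))))  →  s(s(k(s(s(b)), s(s(b)))))   [R5 at 1.1.1.1]
3. s(s(k(s(s(b)), s(s(b)))))  →  s(s(c))   [R6 at 1.1]

s(s(c))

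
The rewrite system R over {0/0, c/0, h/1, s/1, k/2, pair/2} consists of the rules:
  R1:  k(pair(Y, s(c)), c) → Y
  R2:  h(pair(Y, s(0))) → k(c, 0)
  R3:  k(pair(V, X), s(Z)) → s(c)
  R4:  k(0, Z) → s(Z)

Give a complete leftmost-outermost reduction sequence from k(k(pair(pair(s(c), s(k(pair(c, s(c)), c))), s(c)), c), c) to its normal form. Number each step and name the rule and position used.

s(c)

1. k(k(pair(pair(s(c), s(k(pair(c, s(c)), c))), s(c)), c), c)  →  k(pair(s(c), s(k(pair(c, s(c)), c))), c)   [R1 at 1]
2. k(pair(s(c), s(k(pair(c, s(c)), c))), c)  →  k(pair(s(c), s(c)), c)   [R1 at 1.2.1]
3. k(pair(s(c), s(c)), c)  →  s(c)   [R1 at ε]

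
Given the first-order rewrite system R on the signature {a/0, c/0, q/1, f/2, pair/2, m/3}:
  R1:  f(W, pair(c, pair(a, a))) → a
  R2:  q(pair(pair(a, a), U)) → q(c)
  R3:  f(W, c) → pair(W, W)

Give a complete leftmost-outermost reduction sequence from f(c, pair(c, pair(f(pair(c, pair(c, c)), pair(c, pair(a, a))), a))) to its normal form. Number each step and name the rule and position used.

1. f(c, pair(c, pair(f(pair(c, pair(c, c)), pair(c, pair(a, a))), a)))  →  f(c, pair(c, pair(a, a)))   [R1 at 2.2.1]
2. f(c, pair(c, pair(a, a)))  →  a   [R1 at ε]

a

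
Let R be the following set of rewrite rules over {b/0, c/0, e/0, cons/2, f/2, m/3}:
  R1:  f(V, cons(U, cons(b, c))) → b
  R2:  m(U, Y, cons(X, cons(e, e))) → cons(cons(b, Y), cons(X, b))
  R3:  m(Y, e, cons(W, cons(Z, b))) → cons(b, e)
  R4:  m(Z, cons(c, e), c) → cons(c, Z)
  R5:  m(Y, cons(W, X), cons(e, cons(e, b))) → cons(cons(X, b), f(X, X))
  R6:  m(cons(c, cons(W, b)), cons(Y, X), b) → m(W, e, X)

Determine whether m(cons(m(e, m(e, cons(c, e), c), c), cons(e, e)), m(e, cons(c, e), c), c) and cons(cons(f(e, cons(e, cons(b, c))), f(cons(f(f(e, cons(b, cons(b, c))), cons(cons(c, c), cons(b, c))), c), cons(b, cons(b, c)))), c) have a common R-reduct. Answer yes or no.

no — NF(t₁) = cons(c, cons(cons(c, e), cons(e, e))), NF(t₂) = cons(cons(b, b), c)

Reduce t₁ = m(cons(m(e, m(e, cons(c, e), c), c), cons(e, e)), m(e, cons(c, e), c), c):
1. m(cons(m(e, m(e, cons(c, e), c), c), cons(e, e)), m(e, cons(c, e), c), c)  →  m(cons(m(e, cons(c, e), c), cons(e, e)), m(e, cons(c, e), c), c)   [R4 at 1.1.2]
2. m(cons(m(e, cons(c, e), c), cons(e, e)), m(e, cons(c, e), c), c)  →  m(cons(cons(c, e), cons(e, e)), m(e, cons(c, e), c), c)   [R4 at 1.1]
3. m(cons(cons(c, e), cons(e, e)), m(e, cons(c, e), c), c)  →  m(cons(cons(c, e), cons(e, e)), cons(c, e), c)   [R4 at 2]
4. m(cons(cons(c, e), cons(e, e)), cons(c, e), c)  →  cons(c, cons(cons(c, e), cons(e, e)))   [R4 at ε]

Reduce t₂ = cons(cons(f(e, cons(e, cons(b, c))), f(cons(f(f(e, cons(b, cons(b, c))), cons(cons(c, c), cons(b, c))), c), cons(b, cons(b, c)))), c):
1. cons(cons(f(e, cons(e, cons(b, c))), f(cons(f(f(e, cons(b, cons(b, c))), cons(cons(c, c), cons(b, c))), c), cons(b, cons(b, c)))), c)  →  cons(cons(b, f(cons(f(f(e, cons(b, cons(b, c))), cons(cons(c, c), cons(b, c))), c), cons(b, cons(b, c)))), c)   [R1 at 1.1]
2. cons(cons(b, f(cons(f(f(e, cons(b, cons(b, c))), cons(cons(c, c), cons(b, c))), c), cons(b, cons(b, c)))), c)  →  cons(cons(b, b), c)   [R1 at 1.2]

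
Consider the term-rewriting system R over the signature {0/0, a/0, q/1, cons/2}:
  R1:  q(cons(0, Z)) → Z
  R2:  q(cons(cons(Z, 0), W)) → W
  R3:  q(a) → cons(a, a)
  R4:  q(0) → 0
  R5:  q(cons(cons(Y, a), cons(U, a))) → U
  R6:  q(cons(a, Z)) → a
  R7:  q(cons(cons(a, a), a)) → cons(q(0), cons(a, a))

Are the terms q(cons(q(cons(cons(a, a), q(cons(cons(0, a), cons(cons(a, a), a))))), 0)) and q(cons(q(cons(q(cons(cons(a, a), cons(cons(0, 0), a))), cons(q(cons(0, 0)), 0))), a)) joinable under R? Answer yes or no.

yes — NF(t₁) = a, NF(t₂) = a

Reduce t₁ = q(cons(q(cons(cons(a, a), q(cons(cons(0, a), cons(cons(a, a), a))))), 0)):
1. q(cons(q(cons(cons(a, a), q(cons(cons(0, a), cons(cons(a, a), a))))), 0))  →  q(cons(q(cons(cons(a, a), cons(a, a))), 0))   [R5 at 1.1.1.2]
2. q(cons(q(cons(cons(a, a), cons(a, a))), 0))  →  q(cons(a, 0))   [R5 at 1.1]
3. q(cons(a, 0))  →  a   [R6 at ε]

Reduce t₂ = q(cons(q(cons(q(cons(cons(a, a), cons(cons(0, 0), a))), cons(q(cons(0, 0)), 0))), a)):
1. q(cons(q(cons(q(cons(cons(a, a), cons(cons(0, 0), a))), cons(q(cons(0, 0)), 0))), a))  →  q(cons(q(cons(cons(0, 0), cons(q(cons(0, 0)), 0))), a))   [R5 at 1.1.1.1]
2. q(cons(q(cons(cons(0, 0), cons(q(cons(0, 0)), 0))), a))  →  q(cons(cons(q(cons(0, 0)), 0), a))   [R2 at 1.1]
3. q(cons(cons(q(cons(0, 0)), 0), a))  →  a   [R2 at ε]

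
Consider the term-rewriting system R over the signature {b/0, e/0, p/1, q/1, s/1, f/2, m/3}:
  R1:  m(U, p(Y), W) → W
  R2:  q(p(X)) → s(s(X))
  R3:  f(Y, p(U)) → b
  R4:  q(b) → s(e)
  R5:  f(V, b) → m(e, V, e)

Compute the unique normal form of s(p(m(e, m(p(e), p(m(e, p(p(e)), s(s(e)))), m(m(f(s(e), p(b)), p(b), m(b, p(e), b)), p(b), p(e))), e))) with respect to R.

s(p(e))

1. s(p(m(e, m(p(e), p(m(e, p(p(e)), s(s(e)))), m(m(f(s(e), p(b)), p(b), m(b, p(e), b)), p(b), p(e))), e)))  →  s(p(m(e, m(m(f(s(e), p(b)), p(b), m(b, p(e), b)), p(b), p(e)), e)))   [R1 at 1.1.2]
2. s(p(m(e, m(m(f(s(e), p(b)), p(b), m(b, p(e), b)), p(b), p(e)), e)))  →  s(p(m(e, p(e), e)))   [R1 at 1.1.2]
3. s(p(m(e, p(e), e)))  →  s(p(e))   [R1 at 1.1]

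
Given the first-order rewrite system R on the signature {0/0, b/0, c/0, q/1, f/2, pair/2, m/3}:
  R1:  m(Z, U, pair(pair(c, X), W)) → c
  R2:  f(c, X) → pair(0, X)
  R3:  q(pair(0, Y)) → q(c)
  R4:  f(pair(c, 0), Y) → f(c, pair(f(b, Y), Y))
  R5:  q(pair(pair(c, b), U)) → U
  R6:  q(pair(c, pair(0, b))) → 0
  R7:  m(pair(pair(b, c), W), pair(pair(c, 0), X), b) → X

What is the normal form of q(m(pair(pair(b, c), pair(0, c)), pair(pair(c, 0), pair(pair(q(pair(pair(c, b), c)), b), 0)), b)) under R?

1. q(m(pair(pair(b, c), pair(0, c)), pair(pair(c, 0), pair(pair(q(pair(pair(c, b), c)), b), 0)), b))  →  q(pair(pair(q(pair(pair(c, b), c)), b), 0))   [R7 at 1]
2. q(pair(pair(q(pair(pair(c, b), c)), b), 0))  →  q(pair(pair(c, b), 0))   [R5 at 1.1.1]
3. q(pair(pair(c, b), 0))  →  0   [R5 at ε]

0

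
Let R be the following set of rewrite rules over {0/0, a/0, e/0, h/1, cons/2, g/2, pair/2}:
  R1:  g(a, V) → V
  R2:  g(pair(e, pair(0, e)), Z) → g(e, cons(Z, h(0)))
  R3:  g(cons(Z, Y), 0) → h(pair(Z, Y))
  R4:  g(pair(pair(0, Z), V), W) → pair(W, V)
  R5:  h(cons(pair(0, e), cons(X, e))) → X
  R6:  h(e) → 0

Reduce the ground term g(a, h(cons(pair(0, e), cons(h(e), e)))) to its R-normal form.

0

1. g(a, h(cons(pair(0, e), cons(h(e), e))))  →  h(cons(pair(0, e), cons(h(e), e)))   [R1 at ε]
2. h(cons(pair(0, e), cons(h(e), e)))  →  h(e)   [R5 at ε]
3. h(e)  →  0   [R6 at ε]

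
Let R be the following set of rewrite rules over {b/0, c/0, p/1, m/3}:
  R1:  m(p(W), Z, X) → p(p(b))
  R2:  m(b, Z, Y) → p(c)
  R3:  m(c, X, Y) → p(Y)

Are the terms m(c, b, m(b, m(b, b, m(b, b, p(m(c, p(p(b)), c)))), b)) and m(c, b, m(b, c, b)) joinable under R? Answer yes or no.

Reduce t₁ = m(c, b, m(b, m(b, b, m(b, b, p(m(c, p(p(b)), c)))), b)):
1. m(c, b, m(b, m(b, b, m(b, b, p(m(c, p(p(b)), c)))), b))  →  p(m(b, m(b, b, m(b, b, p(m(c, p(p(b)), c)))), b))   [R3 at ε]
2. p(m(b, m(b, b, m(b, b, p(m(c, p(p(b)), c)))), b))  →  p(p(c))   [R2 at 1]

Reduce t₂ = m(c, b, m(b, c, b)):
1. m(c, b, m(b, c, b))  →  p(m(b, c, b))   [R3 at ε]
2. p(m(b, c, b))  →  p(p(c))   [R2 at 1]

yes — NF(t₁) = p(p(c)), NF(t₂) = p(p(c))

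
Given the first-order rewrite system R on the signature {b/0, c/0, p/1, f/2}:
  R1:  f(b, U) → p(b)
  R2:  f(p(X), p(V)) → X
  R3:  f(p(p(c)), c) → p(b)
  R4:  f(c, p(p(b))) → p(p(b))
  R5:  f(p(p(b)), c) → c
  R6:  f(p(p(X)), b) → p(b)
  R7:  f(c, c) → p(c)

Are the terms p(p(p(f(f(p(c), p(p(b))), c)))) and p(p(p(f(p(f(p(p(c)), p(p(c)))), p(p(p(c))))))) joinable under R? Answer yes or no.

Reduce t₁ = p(p(p(f(f(p(c), p(p(b))), c)))):
1. p(p(p(f(f(p(c), p(p(b))), c))))  →  p(p(p(f(c, c))))   [R2 at 1.1.1.1]
2. p(p(p(f(c, c))))  →  p(p(p(p(c))))   [R7 at 1.1.1]

Reduce t₂ = p(p(p(f(p(f(p(p(c)), p(p(c)))), p(p(p(c))))))):
1. p(p(p(f(p(f(p(p(c)), p(p(c)))), p(p(p(c)))))))  →  p(p(p(f(p(p(c)), p(p(c))))))   [R2 at 1.1.1]
2. p(p(p(f(p(p(c)), p(p(c))))))  →  p(p(p(p(c))))   [R2 at 1.1.1]

yes — NF(t₁) = p(p(p(p(c)))), NF(t₂) = p(p(p(p(c))))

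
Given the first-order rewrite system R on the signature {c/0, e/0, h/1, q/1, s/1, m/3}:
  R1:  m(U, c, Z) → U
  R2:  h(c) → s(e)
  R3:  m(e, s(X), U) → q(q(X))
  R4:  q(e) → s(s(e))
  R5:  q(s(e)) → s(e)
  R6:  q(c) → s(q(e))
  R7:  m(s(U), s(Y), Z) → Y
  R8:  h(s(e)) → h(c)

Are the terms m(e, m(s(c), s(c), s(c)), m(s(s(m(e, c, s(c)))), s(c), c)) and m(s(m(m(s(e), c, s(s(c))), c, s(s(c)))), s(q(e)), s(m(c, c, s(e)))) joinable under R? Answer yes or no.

no — NF(t₁) = e, NF(t₂) = s(s(e))

Reduce t₁ = m(e, m(s(c), s(c), s(c)), m(s(s(m(e, c, s(c)))), s(c), c)):
1. m(e, m(s(c), s(c), s(c)), m(s(s(m(e, c, s(c)))), s(c), c))  →  m(e, c, m(s(s(m(e, c, s(c)))), s(c), c))   [R7 at 2]
2. m(e, c, m(s(s(m(e, c, s(c)))), s(c), c))  →  e   [R1 at ε]

Reduce t₂ = m(s(m(m(s(e), c, s(s(c))), c, s(s(c)))), s(q(e)), s(m(c, c, s(e)))):
1. m(s(m(m(s(e), c, s(s(c))), c, s(s(c)))), s(q(e)), s(m(c, c, s(e))))  →  q(e)   [R7 at ε]
2. q(e)  →  s(s(e))   [R4 at ε]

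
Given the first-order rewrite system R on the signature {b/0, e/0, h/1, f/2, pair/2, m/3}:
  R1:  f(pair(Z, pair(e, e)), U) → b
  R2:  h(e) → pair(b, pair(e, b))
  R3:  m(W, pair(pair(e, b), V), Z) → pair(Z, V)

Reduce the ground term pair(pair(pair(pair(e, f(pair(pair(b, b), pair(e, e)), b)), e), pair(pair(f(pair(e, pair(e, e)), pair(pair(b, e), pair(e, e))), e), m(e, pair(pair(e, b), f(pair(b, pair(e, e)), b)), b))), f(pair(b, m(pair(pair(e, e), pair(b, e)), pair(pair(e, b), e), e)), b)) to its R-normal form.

pair(pair(pair(pair(e, b), e), pair(pair(b, e), pair(b, b))), b)

1. pair(pair(pair(pair(e, f(pair(pair(b, b), pair(e, e)), b)), e), pair(pair(f(pair(e, pair(e, e)), pair(pair(b, e), pair(e, e))), e), m(e, pair(pair(e, b), f(pair(b, pair(e, e)), b)), b))), f(pair(b, m(pair(pair(e, e), pair(b, e)), pair(pair(e, b), e), e)), b))  →  pair(pair(pair(pair(e, b), e), pair(pair(f(pair(e, pair(e, e)), pair(pair(b, e), pair(e, e))), e), m(e, pair(pair(e, b), f(pair(b, pair(e, e)), b)), b))), f(pair(b, m(pair(pair(e, e), pair(b, e)), pair(pair(e, b), e), e)), b))   [R1 at 1.1.1.2]
2. pair(pair(pair(pair(e, b), e), pair(pair(f(pair(e, pair(e, e)), pair(pair(b, e), pair(e, e))), e), m(e, pair(pair(e, b), f(pair(b, pair(e, e)), b)), b))), f(pair(b, m(pair(pair(e, e), pair(b, e)), pair(pair(e, b), e), e)), b))  →  pair(pair(pair(pair(e, b), e), pair(pair(b, e), m(e, pair(pair(e, b), f(pair(b, pair(e, e)), b)), b))), f(pair(b, m(pair(pair(e, e), pair(b, e)), pair(pair(e, b), e), e)), b))   [R1 at 1.2.1.1]
3. pair(pair(pair(pair(e, b), e), pair(pair(b, e), m(e, pair(pair(e, b), f(pair(b, pair(e, e)), b)), b))), f(pair(b, m(pair(pair(e, e), pair(b, e)), pair(pair(e, b), e), e)), b))  →  pair(pair(pair(pair(e, b), e), pair(pair(b, e), pair(b, f(pair(b, pair(e, e)), b)))), f(pair(b, m(pair(pair(e, e), pair(b, e)), pair(pair(e, b), e), e)), b))   [R3 at 1.2.2]
4. pair(pair(pair(pair(e, b), e), pair(pair(b, e), pair(b, f(pair(b, pair(e, e)), b)))), f(pair(b, m(pair(pair(e, e), pair(b, e)), pair(pair(e, b), e), e)), b))  →  pair(pair(pair(pair(e, b), e), pair(pair(b, e), pair(b, b))), f(pair(b, m(pair(pair(e, e), pair(b, e)), pair(pair(e, b), e), e)), b))   [R1 at 1.2.2.2]
5. pair(pair(pair(pair(e, b), e), pair(pair(b, e), pair(b, b))), f(pair(b, m(pair(pair(e, e), pair(b, e)), pair(pair(e, b), e), e)), b))  →  pair(pair(pair(pair(e, b), e), pair(pair(b, e), pair(b, b))), f(pair(b, pair(e, e)), b))   [R3 at 2.1.2]
6. pair(pair(pair(pair(e, b), e), pair(pair(b, e), pair(b, b))), f(pair(b, pair(e, e)), b))  →  pair(pair(pair(pair(e, b), e), pair(pair(b, e), pair(b, b))), b)   [R1 at 2]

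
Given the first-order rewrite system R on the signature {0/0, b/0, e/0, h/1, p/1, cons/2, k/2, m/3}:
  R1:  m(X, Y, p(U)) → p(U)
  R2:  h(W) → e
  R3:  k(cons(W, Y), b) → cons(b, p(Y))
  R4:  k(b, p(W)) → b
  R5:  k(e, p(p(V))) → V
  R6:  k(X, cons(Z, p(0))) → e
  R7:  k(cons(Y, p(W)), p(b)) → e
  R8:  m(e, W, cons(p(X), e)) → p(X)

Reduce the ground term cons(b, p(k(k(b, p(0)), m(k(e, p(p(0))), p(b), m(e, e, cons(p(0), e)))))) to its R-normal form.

1. cons(b, p(k(k(b, p(0)), m(k(e, p(p(0))), p(b), m(e, e, cons(p(0), e))))))  →  cons(b, p(k(b, m(k(e, p(p(0))), p(b), m(e, e, cons(p(0), e))))))   [R4 at 2.1.1]
2. cons(b, p(k(b, m(k(e, p(p(0))), p(b), m(e, e, cons(p(0), e))))))  →  cons(b, p(k(b, m(0, p(b), m(e, e, cons(p(0), e))))))   [R5 at 2.1.2.1]
3. cons(b, p(k(b, m(0, p(b), m(e, e, cons(p(0), e))))))  →  cons(b, p(k(b, m(0, p(b), p(0)))))   [R8 at 2.1.2.3]
4. cons(b, p(k(b, m(0, p(b), p(0)))))  →  cons(b, p(k(b, p(0))))   [R1 at 2.1.2]
5. cons(b, p(k(b, p(0))))  →  cons(b, p(b))   [R4 at 2.1]

cons(b, p(b))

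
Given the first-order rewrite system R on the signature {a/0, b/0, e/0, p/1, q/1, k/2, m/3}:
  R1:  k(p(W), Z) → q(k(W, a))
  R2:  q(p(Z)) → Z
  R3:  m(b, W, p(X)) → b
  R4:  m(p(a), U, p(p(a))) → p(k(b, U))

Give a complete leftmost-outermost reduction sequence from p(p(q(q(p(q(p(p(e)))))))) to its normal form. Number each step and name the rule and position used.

1. p(p(q(q(p(q(p(p(e))))))))  →  p(p(q(q(p(p(e))))))   [R2 at 1.1.1]
2. p(p(q(q(p(p(e))))))  →  p(p(q(p(e))))   [R2 at 1.1.1]
3. p(p(q(p(e))))  →  p(p(e))   [R2 at 1.1]

p(p(e))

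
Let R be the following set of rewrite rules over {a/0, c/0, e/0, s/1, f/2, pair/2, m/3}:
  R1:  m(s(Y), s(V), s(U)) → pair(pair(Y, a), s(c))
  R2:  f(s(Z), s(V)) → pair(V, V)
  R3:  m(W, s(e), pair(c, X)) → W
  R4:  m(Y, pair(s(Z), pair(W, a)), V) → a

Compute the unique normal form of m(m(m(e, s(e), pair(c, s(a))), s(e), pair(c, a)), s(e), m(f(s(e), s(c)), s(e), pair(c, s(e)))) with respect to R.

1. m(m(m(e, s(e), pair(c, s(a))), s(e), pair(c, a)), s(e), m(f(s(e), s(c)), s(e), pair(c, s(e))))  →  m(m(e, s(e), pair(c, s(a))), s(e), m(f(s(e), s(c)), s(e), pair(c, s(e))))   [R3 at 1]
2. m(m(e, s(e), pair(c, s(a))), s(e), m(f(s(e), s(c)), s(e), pair(c, s(e))))  →  m(e, s(e), m(f(s(e), s(c)), s(e), pair(c, s(e))))   [R3 at 1]
3. m(e, s(e), m(f(s(e), s(c)), s(e), pair(c, s(e))))  →  m(e, s(e), f(s(e), s(c)))   [R3 at 3]
4. m(e, s(e), f(s(e), s(c)))  →  m(e, s(e), pair(c, c))   [R2 at 3]
5. m(e, s(e), pair(c, c))  →  e   [R3 at ε]

e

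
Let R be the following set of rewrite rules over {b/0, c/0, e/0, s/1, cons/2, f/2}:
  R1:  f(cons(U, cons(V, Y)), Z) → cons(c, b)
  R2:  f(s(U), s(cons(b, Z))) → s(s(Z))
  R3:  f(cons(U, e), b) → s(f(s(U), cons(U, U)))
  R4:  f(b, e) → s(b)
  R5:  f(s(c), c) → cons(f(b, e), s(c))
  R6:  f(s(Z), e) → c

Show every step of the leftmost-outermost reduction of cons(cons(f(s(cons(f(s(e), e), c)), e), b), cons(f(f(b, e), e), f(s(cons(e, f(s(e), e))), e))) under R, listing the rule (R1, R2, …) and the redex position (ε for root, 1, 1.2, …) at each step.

cons(cons(c, b), cons(c, c))

1. cons(cons(f(s(cons(f(s(e), e), c)), e), b), cons(f(f(b, e), e), f(s(cons(e, f(s(e), e))), e)))  →  cons(cons(c, b), cons(f(f(b, e), e), f(s(cons(e, f(s(e), e))), e)))   [R6 at 1.1]
2. cons(cons(c, b), cons(f(f(b, e), e), f(s(cons(e, f(s(e), e))), e)))  →  cons(cons(c, b), cons(f(s(b), e), f(s(cons(e, f(s(e), e))), e)))   [R4 at 2.1.1]
3. cons(cons(c, b), cons(f(s(b), e), f(s(cons(e, f(s(e), e))), e)))  →  cons(cons(c, b), cons(c, f(s(cons(e, f(s(e), e))), e)))   [R6 at 2.1]
4. cons(cons(c, b), cons(c, f(s(cons(e, f(s(e), e))), e)))  →  cons(cons(c, b), cons(c, c))   [R6 at 2.2]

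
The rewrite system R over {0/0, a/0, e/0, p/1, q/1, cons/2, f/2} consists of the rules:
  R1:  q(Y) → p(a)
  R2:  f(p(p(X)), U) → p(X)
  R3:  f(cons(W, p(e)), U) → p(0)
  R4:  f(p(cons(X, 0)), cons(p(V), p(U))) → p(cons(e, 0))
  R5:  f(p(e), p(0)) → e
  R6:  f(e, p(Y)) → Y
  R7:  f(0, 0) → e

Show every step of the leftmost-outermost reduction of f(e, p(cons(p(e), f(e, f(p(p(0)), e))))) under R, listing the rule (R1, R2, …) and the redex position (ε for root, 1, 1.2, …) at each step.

cons(p(e), 0)

1. f(e, p(cons(p(e), f(e, f(p(p(0)), e)))))  →  cons(p(e), f(e, f(p(p(0)), e)))   [R6 at ε]
2. cons(p(e), f(e, f(p(p(0)), e)))  →  cons(p(e), f(e, p(0)))   [R2 at 2.2]
3. cons(p(e), f(e, p(0)))  →  cons(p(e), 0)   [R6 at 2]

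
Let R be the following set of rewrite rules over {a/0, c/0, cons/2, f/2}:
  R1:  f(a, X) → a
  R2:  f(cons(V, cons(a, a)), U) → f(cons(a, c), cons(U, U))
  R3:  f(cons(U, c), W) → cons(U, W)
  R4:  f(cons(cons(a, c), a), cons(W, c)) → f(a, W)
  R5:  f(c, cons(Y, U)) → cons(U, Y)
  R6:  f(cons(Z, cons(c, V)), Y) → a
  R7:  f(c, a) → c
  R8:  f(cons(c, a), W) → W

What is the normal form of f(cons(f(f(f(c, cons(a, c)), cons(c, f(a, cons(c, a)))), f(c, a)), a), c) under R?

1. f(cons(f(f(f(c, cons(a, c)), cons(c, f(a, cons(c, a)))), f(c, a)), a), c)  →  f(cons(f(f(cons(c, a), cons(c, f(a, cons(c, a)))), f(c, a)), a), c)   [R5 at 1.1.1.1]
2. f(cons(f(f(cons(c, a), cons(c, f(a, cons(c, a)))), f(c, a)), a), c)  →  f(cons(f(cons(c, f(a, cons(c, a))), f(c, a)), a), c)   [R8 at 1.1.1]
3. f(cons(f(cons(c, f(a, cons(c, a))), f(c, a)), a), c)  →  f(cons(f(cons(c, a), f(c, a)), a), c)   [R1 at 1.1.1.2]
4. f(cons(f(cons(c, a), f(c, a)), a), c)  →  f(cons(f(c, a), a), c)   [R8 at 1.1]
5. f(cons(f(c, a), a), c)  →  f(cons(c, a), c)   [R7 at 1.1]
6. f(cons(c, a), c)  →  c   [R8 at ε]

c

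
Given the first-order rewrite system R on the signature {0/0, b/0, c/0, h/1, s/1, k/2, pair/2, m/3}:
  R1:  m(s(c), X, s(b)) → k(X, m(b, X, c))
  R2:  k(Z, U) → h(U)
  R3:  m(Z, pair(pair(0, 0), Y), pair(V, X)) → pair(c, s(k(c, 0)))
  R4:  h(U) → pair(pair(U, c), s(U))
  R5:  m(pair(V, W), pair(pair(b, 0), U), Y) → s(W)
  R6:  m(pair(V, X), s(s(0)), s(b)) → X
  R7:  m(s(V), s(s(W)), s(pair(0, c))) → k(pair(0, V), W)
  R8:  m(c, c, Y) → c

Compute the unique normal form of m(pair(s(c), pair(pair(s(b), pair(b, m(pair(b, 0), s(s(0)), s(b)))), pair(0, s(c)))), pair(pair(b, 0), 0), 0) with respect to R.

1. m(pair(s(c), pair(pair(s(b), pair(b, m(pair(b, 0), s(s(0)), s(b)))), pair(0, s(c)))), pair(pair(b, 0), 0), 0)  →  s(pair(pair(s(b), pair(b, m(pair(b, 0), s(s(0)), s(b)))), pair(0, s(c))))   [R5 at ε]
2. s(pair(pair(s(b), pair(b, m(pair(b, 0), s(s(0)), s(b)))), pair(0, s(c))))  →  s(pair(pair(s(b), pair(b, 0)), pair(0, s(c))))   [R6 at 1.1.2.2]

s(pair(pair(s(b), pair(b, 0)), pair(0, s(c))))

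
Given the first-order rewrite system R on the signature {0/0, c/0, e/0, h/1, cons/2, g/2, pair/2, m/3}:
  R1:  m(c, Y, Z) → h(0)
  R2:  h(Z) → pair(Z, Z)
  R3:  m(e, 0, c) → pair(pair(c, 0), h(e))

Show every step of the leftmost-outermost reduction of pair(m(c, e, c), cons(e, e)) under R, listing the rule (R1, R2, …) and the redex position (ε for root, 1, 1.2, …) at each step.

1. pair(m(c, e, c), cons(e, e))  →  pair(h(0), cons(e, e))   [R1 at 1]
2. pair(h(0), cons(e, e))  →  pair(pair(0, 0), cons(e, e))   [R2 at 1]

pair(pair(0, 0), cons(e, e))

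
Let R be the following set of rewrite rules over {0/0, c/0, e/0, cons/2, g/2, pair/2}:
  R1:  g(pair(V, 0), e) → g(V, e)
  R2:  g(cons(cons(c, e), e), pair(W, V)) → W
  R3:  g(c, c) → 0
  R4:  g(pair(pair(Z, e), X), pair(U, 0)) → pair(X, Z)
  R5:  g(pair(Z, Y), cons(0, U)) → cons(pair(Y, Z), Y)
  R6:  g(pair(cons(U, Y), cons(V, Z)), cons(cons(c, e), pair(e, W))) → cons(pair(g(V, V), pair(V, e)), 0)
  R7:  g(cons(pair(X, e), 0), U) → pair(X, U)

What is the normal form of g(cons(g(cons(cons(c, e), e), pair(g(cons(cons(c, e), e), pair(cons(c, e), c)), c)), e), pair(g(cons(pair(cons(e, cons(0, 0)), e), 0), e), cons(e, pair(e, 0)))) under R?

pair(cons(e, cons(0, 0)), e)

1. g(cons(g(cons(cons(c, e), e), pair(g(cons(cons(c, e), e), pair(cons(c, e), c)), c)), e), pair(g(cons(pair(cons(e, cons(0, 0)), e), 0), e), cons(e, pair(e, 0))))  →  g(cons(g(cons(cons(c, e), e), pair(cons(c, e), c)), e), pair(g(cons(pair(cons(e, cons(0, 0)), e), 0), e), cons(e, pair(e, 0))))   [R2 at 1.1]
2. g(cons(g(cons(cons(c, e), e), pair(cons(c, e), c)), e), pair(g(cons(pair(cons(e, cons(0, 0)), e), 0), e), cons(e, pair(e, 0))))  →  g(cons(cons(c, e), e), pair(g(cons(pair(cons(e, cons(0, 0)), e), 0), e), cons(e, pair(e, 0))))   [R2 at 1.1]
3. g(cons(cons(c, e), e), pair(g(cons(pair(cons(e, cons(0, 0)), e), 0), e), cons(e, pair(e, 0))))  →  g(cons(pair(cons(e, cons(0, 0)), e), 0), e)   [R2 at ε]
4. g(cons(pair(cons(e, cons(0, 0)), e), 0), e)  →  pair(cons(e, cons(0, 0)), e)   [R7 at ε]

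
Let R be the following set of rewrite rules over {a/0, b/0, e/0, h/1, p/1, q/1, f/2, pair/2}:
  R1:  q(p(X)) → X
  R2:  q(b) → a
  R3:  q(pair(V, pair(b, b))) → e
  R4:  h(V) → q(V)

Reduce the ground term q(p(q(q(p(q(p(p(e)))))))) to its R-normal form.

1. q(p(q(q(p(q(p(p(e))))))))  →  q(q(p(q(p(p(e))))))   [R1 at ε]
2. q(q(p(q(p(p(e))))))  →  q(q(p(p(e))))   [R1 at 1]
3. q(q(p(p(e))))  →  q(p(e))   [R1 at 1]
4. q(p(e))  →  e   [R1 at ε]

e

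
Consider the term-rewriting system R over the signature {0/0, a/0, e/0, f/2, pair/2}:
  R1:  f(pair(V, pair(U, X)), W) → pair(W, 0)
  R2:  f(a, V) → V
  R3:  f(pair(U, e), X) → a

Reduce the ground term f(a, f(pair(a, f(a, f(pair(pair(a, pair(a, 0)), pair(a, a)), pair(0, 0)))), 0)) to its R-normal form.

pair(0, 0)

1. f(a, f(pair(a, f(a, f(pair(pair(a, pair(a, 0)), pair(a, a)), pair(0, 0)))), 0))  →  f(pair(a, f(a, f(pair(pair(a, pair(a, 0)), pair(a, a)), pair(0, 0)))), 0)   [R2 at ε]
2. f(pair(a, f(a, f(pair(pair(a, pair(a, 0)), pair(a, a)), pair(0, 0)))), 0)  →  f(pair(a, f(pair(pair(a, pair(a, 0)), pair(a, a)), pair(0, 0))), 0)   [R2 at 1.2]
3. f(pair(a, f(pair(pair(a, pair(a, 0)), pair(a, a)), pair(0, 0))), 0)  →  f(pair(a, pair(pair(0, 0), 0)), 0)   [R1 at 1.2]
4. f(pair(a, pair(pair(0, 0), 0)), 0)  →  pair(0, 0)   [R1 at ε]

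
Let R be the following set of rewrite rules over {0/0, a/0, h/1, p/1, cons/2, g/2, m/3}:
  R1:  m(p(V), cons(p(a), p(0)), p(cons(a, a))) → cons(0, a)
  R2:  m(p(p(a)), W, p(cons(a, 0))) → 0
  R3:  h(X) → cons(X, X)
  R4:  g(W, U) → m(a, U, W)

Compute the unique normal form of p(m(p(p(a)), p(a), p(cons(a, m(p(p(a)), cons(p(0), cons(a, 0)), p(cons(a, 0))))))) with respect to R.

1. p(m(p(p(a)), p(a), p(cons(a, m(p(p(a)), cons(p(0), cons(a, 0)), p(cons(a, 0)))))))  →  p(m(p(p(a)), p(a), p(cons(a, 0))))   [R2 at 1.3.1.2]
2. p(m(p(p(a)), p(a), p(cons(a, 0))))  →  p(0)   [R2 at 1]

p(0)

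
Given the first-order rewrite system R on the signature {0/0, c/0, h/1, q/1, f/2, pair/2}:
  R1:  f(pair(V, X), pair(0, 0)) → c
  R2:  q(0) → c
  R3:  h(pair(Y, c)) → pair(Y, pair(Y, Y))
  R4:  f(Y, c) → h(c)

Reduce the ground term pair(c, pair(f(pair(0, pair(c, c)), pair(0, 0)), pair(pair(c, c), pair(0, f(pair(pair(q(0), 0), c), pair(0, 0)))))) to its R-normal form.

pair(c, pair(c, pair(pair(c, c), pair(0, c))))

1. pair(c, pair(f(pair(0, pair(c, c)), pair(0, 0)), pair(pair(c, c), pair(0, f(pair(pair(q(0), 0), c), pair(0, 0))))))  →  pair(c, pair(c, pair(pair(c, c), pair(0, f(pair(pair(q(0), 0), c), pair(0, 0))))))   [R1 at 2.1]
2. pair(c, pair(c, pair(pair(c, c), pair(0, f(pair(pair(q(0), 0), c), pair(0, 0))))))  →  pair(c, pair(c, pair(pair(c, c), pair(0, c))))   [R1 at 2.2.2.2]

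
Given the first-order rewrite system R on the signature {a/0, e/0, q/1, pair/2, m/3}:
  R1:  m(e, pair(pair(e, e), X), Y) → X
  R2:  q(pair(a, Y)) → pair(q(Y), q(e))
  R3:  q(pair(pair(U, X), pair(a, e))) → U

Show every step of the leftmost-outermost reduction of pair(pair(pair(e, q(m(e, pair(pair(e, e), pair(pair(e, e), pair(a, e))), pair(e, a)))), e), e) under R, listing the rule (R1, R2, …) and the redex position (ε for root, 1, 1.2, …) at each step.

pair(pair(pair(e, e), e), e)

1. pair(pair(pair(e, q(m(e, pair(pair(e, e), pair(pair(e, e), pair(a, e))), pair(e, a)))), e), e)  →  pair(pair(pair(e, q(pair(pair(e, e), pair(a, e)))), e), e)   [R1 at 1.1.2.1]
2. pair(pair(pair(e, q(pair(pair(e, e), pair(a, e)))), e), e)  →  pair(pair(pair(e, e), e), e)   [R3 at 1.1.2]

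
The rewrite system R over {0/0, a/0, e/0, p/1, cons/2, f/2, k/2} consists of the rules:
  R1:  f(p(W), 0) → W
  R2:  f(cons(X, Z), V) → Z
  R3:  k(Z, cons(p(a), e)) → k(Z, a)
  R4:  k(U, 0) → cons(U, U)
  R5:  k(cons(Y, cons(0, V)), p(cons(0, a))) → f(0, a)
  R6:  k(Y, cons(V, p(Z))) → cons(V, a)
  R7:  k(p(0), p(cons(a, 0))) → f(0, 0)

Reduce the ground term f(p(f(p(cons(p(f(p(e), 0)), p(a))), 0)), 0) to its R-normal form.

1. f(p(f(p(cons(p(f(p(e), 0)), p(a))), 0)), 0)  →  f(p(cons(p(f(p(e), 0)), p(a))), 0)   [R1 at ε]
2. f(p(cons(p(f(p(e), 0)), p(a))), 0)  →  cons(p(f(p(e), 0)), p(a))   [R1 at ε]
3. cons(p(f(p(e), 0)), p(a))  →  cons(p(e), p(a))   [R1 at 1.1]

cons(p(e), p(a))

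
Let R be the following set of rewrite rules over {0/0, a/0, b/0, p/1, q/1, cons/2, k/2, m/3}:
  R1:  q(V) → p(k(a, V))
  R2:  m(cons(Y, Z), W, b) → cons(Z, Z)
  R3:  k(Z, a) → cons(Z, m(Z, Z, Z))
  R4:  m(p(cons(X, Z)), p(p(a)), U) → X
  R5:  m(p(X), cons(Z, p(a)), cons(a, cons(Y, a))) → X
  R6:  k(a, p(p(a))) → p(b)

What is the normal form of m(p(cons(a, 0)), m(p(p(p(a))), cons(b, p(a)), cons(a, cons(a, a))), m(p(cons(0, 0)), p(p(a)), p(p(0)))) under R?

1. m(p(cons(a, 0)), m(p(p(p(a))), cons(b, p(a)), cons(a, cons(a, a))), m(p(cons(0, 0)), p(p(a)), p(p(0))))  →  m(p(cons(a, 0)), p(p(a)), m(p(cons(0, 0)), p(p(a)), p(p(0))))   [R5 at 2]
2. m(p(cons(a, 0)), p(p(a)), m(p(cons(0, 0)), p(p(a)), p(p(0))))  →  a   [R4 at ε]

a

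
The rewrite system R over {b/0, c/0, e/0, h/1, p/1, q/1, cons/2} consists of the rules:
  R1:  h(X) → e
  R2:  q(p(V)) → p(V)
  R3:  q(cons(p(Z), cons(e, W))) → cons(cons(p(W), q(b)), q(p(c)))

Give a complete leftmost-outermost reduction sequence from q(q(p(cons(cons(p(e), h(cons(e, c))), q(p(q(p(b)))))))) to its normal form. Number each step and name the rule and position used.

1. q(q(p(cons(cons(p(e), h(cons(e, c))), q(p(q(p(b))))))))  →  q(p(cons(cons(p(e), h(cons(e, c))), q(p(q(p(b)))))))   [R2 at 1]
2. q(p(cons(cons(p(e), h(cons(e, c))), q(p(q(p(b)))))))  →  p(cons(cons(p(e), h(cons(e, c))), q(p(q(p(b))))))   [R2 at ε]
3. p(cons(cons(p(e), h(cons(e, c))), q(p(q(p(b))))))  →  p(cons(cons(p(e), e), q(p(q(p(b))))))   [R1 at 1.1.2]
4. p(cons(cons(p(e), e), q(p(q(p(b))))))  →  p(cons(cons(p(e), e), p(q(p(b)))))   [R2 at 1.2]
5. p(cons(cons(p(e), e), p(q(p(b)))))  →  p(cons(cons(p(e), e), p(p(b))))   [R2 at 1.2.1]

p(cons(cons(p(e), e), p(p(b))))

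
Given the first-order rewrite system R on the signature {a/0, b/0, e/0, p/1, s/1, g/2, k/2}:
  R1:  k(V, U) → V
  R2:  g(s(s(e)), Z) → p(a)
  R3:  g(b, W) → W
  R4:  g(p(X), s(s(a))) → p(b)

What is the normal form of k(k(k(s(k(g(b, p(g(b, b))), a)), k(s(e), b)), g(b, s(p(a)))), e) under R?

s(p(b))

1. k(k(k(s(k(g(b, p(g(b, b))), a)), k(s(e), b)), g(b, s(p(a)))), e)  →  k(k(s(k(g(b, p(g(b, b))), a)), k(s(e), b)), g(b, s(p(a))))   [R1 at ε]
2. k(k(s(k(g(b, p(g(b, b))), a)), k(s(e), b)), g(b, s(p(a))))  →  k(s(k(g(b, p(g(b, b))), a)), k(s(e), b))   [R1 at ε]
3. k(s(k(g(b, p(g(b, b))), a)), k(s(e), b))  →  s(k(g(b, p(g(b, b))), a))   [R1 at ε]
4. s(k(g(b, p(g(b, b))), a))  →  s(g(b, p(g(b, b))))   [R1 at 1]
5. s(g(b, p(g(b, b))))  →  s(p(g(b, b)))   [R3 at 1]
6. s(p(g(b, b)))  →  s(p(b))   [R3 at 1.1]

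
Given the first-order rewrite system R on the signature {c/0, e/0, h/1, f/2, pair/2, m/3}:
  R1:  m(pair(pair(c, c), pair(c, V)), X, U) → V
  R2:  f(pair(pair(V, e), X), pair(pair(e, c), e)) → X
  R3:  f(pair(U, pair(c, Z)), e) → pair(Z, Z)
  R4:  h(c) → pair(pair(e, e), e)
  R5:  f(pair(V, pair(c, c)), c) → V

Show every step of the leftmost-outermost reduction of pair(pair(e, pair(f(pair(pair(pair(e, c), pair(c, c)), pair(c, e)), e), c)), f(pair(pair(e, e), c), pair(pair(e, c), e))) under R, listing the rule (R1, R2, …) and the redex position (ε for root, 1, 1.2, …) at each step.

pair(pair(e, pair(pair(e, e), c)), c)

1. pair(pair(e, pair(f(pair(pair(pair(e, c), pair(c, c)), pair(c, e)), e), c)), f(pair(pair(e, e), c), pair(pair(e, c), e)))  →  pair(pair(e, pair(pair(e, e), c)), f(pair(pair(e, e), c), pair(pair(e, c), e)))   [R3 at 1.2.1]
2. pair(pair(e, pair(pair(e, e), c)), f(pair(pair(e, e), c), pair(pair(e, c), e)))  →  pair(pair(e, pair(pair(e, e), c)), c)   [R2 at 2]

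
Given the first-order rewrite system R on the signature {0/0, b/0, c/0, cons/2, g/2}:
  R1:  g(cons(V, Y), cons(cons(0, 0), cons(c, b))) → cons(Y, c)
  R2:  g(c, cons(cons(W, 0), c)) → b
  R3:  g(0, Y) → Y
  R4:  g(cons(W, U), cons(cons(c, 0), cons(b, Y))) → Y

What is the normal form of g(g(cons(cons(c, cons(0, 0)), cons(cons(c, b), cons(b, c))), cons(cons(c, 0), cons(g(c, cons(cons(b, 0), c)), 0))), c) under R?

c

1. g(g(cons(cons(c, cons(0, 0)), cons(cons(c, b), cons(b, c))), cons(cons(c, 0), cons(g(c, cons(cons(b, 0), c)), 0))), c)  →  g(g(cons(cons(c, cons(0, 0)), cons(cons(c, b), cons(b, c))), cons(cons(c, 0), cons(b, 0))), c)   [R2 at 1.2.2.1]
2. g(g(cons(cons(c, cons(0, 0)), cons(cons(c, b), cons(b, c))), cons(cons(c, 0), cons(b, 0))), c)  →  g(0, c)   [R4 at 1]
3. g(0, c)  →  c   [R3 at ε]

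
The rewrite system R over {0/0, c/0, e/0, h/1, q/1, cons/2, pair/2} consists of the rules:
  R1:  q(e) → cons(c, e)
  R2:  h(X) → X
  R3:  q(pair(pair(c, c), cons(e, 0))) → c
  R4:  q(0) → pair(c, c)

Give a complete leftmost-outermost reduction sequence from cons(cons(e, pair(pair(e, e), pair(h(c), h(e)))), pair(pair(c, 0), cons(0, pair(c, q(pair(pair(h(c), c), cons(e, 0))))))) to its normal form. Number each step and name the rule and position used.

1. cons(cons(e, pair(pair(e, e), pair(h(c), h(e)))), pair(pair(c, 0), cons(0, pair(c, q(pair(pair(h(c), c), cons(e, 0)))))))  →  cons(cons(e, pair(pair(e, e), pair(c, h(e)))), pair(pair(c, 0), cons(0, pair(c, q(pair(pair(h(c), c), cons(e, 0)))))))   [R2 at 1.2.2.1]
2. cons(cons(e, pair(pair(e, e), pair(c, h(e)))), pair(pair(c, 0), cons(0, pair(c, q(pair(pair(h(c), c), cons(e, 0)))))))  →  cons(cons(e, pair(pair(e, e), pair(c, e))), pair(pair(c, 0), cons(0, pair(c, q(pair(pair(h(c), c), cons(e, 0)))))))   [R2 at 1.2.2.2]
3. cons(cons(e, pair(pair(e, e), pair(c, e))), pair(pair(c, 0), cons(0, pair(c, q(pair(pair(h(c), c), cons(e, 0)))))))  →  cons(cons(e, pair(pair(e, e), pair(c, e))), pair(pair(c, 0), cons(0, pair(c, q(pair(pair(c, c), cons(e, 0)))))))   [R2 at 2.2.2.2.1.1.1]
4. cons(cons(e, pair(pair(e, e), pair(c, e))), pair(pair(c, 0), cons(0, pair(c, q(pair(pair(c, c), cons(e, 0)))))))  →  cons(cons(e, pair(pair(e, e), pair(c, e))), pair(pair(c, 0), cons(0, pair(c, c))))   [R3 at 2.2.2.2]

cons(cons(e, pair(pair(e, e), pair(c, e))), pair(pair(c, 0), cons(0, pair(c, c))))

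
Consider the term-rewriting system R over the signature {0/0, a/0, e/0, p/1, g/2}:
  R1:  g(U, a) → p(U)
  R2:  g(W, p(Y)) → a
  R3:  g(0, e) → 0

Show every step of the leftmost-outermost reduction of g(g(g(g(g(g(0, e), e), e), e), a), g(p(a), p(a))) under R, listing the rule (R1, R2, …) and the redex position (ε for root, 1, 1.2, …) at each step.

1. g(g(g(g(g(g(0, e), e), e), e), a), g(p(a), p(a)))  →  g(p(g(g(g(g(0, e), e), e), e)), g(p(a), p(a)))   [R1 at 1]
2. g(p(g(g(g(g(0, e), e), e), e)), g(p(a), p(a)))  →  g(p(g(g(g(0, e), e), e)), g(p(a), p(a)))   [R3 at 1.1.1.1.1]
3. g(p(g(g(g(0, e), e), e)), g(p(a), p(a)))  →  g(p(g(g(0, e), e)), g(p(a), p(a)))   [R3 at 1.1.1.1]
4. g(p(g(g(0, e), e)), g(p(a), p(a)))  →  g(p(g(0, e)), g(p(a), p(a)))   [R3 at 1.1.1]
5. g(p(g(0, e)), g(p(a), p(a)))  →  g(p(0), g(p(a), p(a)))   [R3 at 1.1]
6. g(p(0), g(p(a), p(a)))  →  g(p(0), a)   [R2 at 2]
7. g(p(0), a)  →  p(p(0))   [R1 at ε]

p(p(0))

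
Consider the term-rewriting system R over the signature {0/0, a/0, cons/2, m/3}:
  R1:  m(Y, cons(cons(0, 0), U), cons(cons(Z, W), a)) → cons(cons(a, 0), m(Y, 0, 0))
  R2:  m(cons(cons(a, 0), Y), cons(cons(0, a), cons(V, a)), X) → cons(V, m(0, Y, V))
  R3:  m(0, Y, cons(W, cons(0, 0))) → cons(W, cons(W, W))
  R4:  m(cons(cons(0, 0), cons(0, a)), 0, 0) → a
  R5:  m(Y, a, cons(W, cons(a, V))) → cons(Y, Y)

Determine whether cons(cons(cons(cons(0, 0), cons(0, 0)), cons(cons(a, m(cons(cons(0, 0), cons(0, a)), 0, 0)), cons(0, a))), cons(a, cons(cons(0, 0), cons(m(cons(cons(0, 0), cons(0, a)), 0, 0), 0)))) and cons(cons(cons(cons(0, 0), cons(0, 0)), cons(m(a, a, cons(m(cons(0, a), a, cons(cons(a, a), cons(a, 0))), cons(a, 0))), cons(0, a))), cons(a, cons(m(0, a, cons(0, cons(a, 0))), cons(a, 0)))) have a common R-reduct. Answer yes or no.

Reduce t₁ = cons(cons(cons(cons(0, 0), cons(0, 0)), cons(cons(a, m(cons(cons(0, 0), cons(0, a)), 0, 0)), cons(0, a))), cons(a, cons(cons(0, 0), cons(m(cons(cons(0, 0), cons(0, a)), 0, 0), 0)))):
1. cons(cons(cons(cons(0, 0), cons(0, 0)), cons(cons(a, m(cons(cons(0, 0), cons(0, a)), 0, 0)), cons(0, a))), cons(a, cons(cons(0, 0), cons(m(cons(cons(0, 0), cons(0, a)), 0, 0), 0))))  →  cons(cons(cons(cons(0, 0), cons(0, 0)), cons(cons(a, a), cons(0, a))), cons(a, cons(cons(0, 0), cons(m(cons(cons(0, 0), cons(0, a)), 0, 0), 0))))   [R4 at 1.2.1.2]
2. cons(cons(cons(cons(0, 0), cons(0, 0)), cons(cons(a, a), cons(0, a))), cons(a, cons(cons(0, 0), cons(m(cons(cons(0, 0), cons(0, a)), 0, 0), 0))))  →  cons(cons(cons(cons(0, 0), cons(0, 0)), cons(cons(a, a), cons(0, a))), cons(a, cons(cons(0, 0), cons(a, 0))))   [R4 at 2.2.2.1]

Reduce t₂ = cons(cons(cons(cons(0, 0), cons(0, 0)), cons(m(a, a, cons(m(cons(0, a), a, cons(cons(a, a), cons(a, 0))), cons(a, 0))), cons(0, a))), cons(a, cons(m(0, a, cons(0, cons(a, 0))), cons(a, 0)))):
1. cons(cons(cons(cons(0, 0), cons(0, 0)), cons(m(a, a, cons(m(cons(0, a), a, cons(cons(a, a), cons(a, 0))), cons(a, 0))), cons(0, a))), cons(a, cons(m(0, a, cons(0, cons(a, 0))), cons(a, 0))))  →  cons(cons(cons(cons(0, 0), cons(0, 0)), cons(cons(a, a), cons(0, a))), cons(a, cons(m(0, a, cons(0, cons(a, 0))), cons(a, 0))))   [R5 at 1.2.1]
2. cons(cons(cons(cons(0, 0), cons(0, 0)), cons(cons(a, a), cons(0, a))), cons(a, cons(m(0, a, cons(0, cons(a, 0))), cons(a, 0))))  →  cons(cons(cons(cons(0, 0), cons(0, 0)), cons(cons(a, a), cons(0, a))), cons(a, cons(cons(0, 0), cons(a, 0))))   [R5 at 2.2.1]

yes — NF(t₁) = cons(cons(cons(cons(0, 0), cons(0, 0)), cons(cons(a, a), cons(0, a))), cons(a, cons(cons(0, 0), cons(a, 0)))), NF(t₂) = cons(cons(cons(cons(0, 0), cons(0, 0)), cons(cons(a, a), cons(0, a))), cons(a, cons(cons(0, 0), cons(a, 0))))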